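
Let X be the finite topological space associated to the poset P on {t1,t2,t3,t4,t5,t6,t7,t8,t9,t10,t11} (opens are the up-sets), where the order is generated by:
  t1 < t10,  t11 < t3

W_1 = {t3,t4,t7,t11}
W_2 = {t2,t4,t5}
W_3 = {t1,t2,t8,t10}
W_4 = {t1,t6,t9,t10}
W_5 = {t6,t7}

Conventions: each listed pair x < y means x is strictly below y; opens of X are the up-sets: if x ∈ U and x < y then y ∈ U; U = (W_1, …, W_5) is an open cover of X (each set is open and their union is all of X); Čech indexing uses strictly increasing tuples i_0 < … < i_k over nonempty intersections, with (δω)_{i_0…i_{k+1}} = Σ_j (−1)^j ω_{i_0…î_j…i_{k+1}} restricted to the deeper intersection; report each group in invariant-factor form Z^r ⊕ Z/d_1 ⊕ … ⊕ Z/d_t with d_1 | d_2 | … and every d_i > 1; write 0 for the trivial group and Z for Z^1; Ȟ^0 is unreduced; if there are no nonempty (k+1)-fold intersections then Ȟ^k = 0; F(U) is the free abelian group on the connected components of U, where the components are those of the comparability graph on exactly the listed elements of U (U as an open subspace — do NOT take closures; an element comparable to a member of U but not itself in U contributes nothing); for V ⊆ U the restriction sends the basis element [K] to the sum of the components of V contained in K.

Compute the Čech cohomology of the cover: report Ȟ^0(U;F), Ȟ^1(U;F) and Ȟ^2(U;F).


nerve of the cover:
  W12={t4} W15={t7} W23={t2} W34={t1,t10} W45={t6}
components per intersection:
  W1: {t3,t11} {t4} {t7}
  W2: {t2} {t4} {t5}
  W3: {t1,t10} {t2} {t8}
  W4: {t1,t10} {t6} {t9}
  W5: {t6} {t7}
  W12: {t4}
  W15: {t7}
  W23: {t2}
  W34: {t1,t10}
  W45: {t6}
C dims 14,5; δ0: rk 5, SNF 1^5
Ȟ^0 = (14 − 5) − 0 = 9, so Ȟ^0 ≅ Z^9
Ȟ^1 = (5 − 0) − 5 = 0, so Ȟ^1 ≅ 0
Ȟ^2 = (0 − 0) − 0 = 0, so Ȟ^2 ≅ 0

Ȟ^0(U;F) ≅ Z^9,  Ȟ^1(U;F) ≅ 0,  Ȟ^2(U;F) ≅ 0


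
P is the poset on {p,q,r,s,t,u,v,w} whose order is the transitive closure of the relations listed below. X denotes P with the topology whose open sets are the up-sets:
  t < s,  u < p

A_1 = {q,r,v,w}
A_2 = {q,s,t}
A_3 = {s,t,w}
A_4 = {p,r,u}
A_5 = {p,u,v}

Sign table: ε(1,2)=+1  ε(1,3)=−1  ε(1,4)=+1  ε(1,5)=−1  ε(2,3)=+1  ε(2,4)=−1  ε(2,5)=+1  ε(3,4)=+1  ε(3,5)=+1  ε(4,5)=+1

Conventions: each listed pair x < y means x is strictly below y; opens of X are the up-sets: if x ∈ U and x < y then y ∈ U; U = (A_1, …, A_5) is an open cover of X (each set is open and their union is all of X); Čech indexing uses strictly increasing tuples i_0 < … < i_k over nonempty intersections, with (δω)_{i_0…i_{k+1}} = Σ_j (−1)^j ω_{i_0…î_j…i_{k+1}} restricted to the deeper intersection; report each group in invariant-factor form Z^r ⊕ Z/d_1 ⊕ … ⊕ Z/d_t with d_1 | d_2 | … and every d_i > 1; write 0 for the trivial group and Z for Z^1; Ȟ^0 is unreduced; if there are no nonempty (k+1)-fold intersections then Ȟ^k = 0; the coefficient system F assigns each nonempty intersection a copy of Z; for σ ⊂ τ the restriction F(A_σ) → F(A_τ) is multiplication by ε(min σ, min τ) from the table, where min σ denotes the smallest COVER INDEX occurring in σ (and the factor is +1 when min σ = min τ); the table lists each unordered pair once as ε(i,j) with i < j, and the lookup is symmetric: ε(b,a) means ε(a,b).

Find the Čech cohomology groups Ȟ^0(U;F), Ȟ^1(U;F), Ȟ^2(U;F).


nonempty overlaps:
  A12={q} A13={w} A14={r} A15={v} A23={s,t} A45={p,u}
C dims 5,6; δ0: rk 5, SNF 1^4·2
degree 0: 5−5−0 = 0 → Ȟ^0 ≅ 0
degree 1: 6−0−5 = 1 plus torsion [2] → Ȟ^1 ≅ Z ⊕ Z/2
degree 2: 0−0−0 = 0 → Ȟ^2 ≅ 0

Ȟ^0 ≅ 0; Ȟ^1 ≅ Z ⊕ Z/2; Ȟ^2 ≅ 0


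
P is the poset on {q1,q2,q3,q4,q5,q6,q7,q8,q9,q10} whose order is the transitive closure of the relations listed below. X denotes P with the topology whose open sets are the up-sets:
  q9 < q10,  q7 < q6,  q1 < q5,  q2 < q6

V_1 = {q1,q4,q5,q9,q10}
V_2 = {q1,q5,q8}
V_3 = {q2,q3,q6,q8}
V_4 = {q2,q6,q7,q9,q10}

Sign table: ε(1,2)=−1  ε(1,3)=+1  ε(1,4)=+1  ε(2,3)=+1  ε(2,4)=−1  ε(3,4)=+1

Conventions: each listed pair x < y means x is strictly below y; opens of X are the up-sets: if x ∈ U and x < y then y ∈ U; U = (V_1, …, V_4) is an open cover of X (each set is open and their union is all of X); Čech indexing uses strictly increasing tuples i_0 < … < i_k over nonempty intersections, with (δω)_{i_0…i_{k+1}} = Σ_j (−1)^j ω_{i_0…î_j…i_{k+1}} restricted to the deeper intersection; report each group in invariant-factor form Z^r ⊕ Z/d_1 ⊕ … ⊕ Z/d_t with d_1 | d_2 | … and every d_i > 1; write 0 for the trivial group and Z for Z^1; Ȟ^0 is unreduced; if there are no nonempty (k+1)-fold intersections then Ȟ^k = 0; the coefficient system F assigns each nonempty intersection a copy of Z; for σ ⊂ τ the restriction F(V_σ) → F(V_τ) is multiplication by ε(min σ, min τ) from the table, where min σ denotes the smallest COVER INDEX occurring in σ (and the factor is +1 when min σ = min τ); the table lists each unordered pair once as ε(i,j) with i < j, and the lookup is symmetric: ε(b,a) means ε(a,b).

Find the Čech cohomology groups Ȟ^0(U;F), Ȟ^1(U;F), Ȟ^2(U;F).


Ȟ^0(U;F) ≅ 0,  Ȟ^1(U;F) ≅ Z/2,  Ȟ^2(U;F) ≅ 0

nerve of the cover:
  V12={q1,q5} V14={q9,q10} V23={q8} V34={q2,q6}
C dims 4,4; δ0: rk 4, SNF 1^3·2
Ȟ^0 = (4 − 4) − 0 = 0, so Ȟ^0 ≅ 0
Ȟ^1 = (4 − 0) − 4 = 0 plus torsion [2], so Ȟ^1 ≅ Z/2
Ȟ^2 = (0 − 0) − 0 = 0, so Ȟ^2 ≅ 0


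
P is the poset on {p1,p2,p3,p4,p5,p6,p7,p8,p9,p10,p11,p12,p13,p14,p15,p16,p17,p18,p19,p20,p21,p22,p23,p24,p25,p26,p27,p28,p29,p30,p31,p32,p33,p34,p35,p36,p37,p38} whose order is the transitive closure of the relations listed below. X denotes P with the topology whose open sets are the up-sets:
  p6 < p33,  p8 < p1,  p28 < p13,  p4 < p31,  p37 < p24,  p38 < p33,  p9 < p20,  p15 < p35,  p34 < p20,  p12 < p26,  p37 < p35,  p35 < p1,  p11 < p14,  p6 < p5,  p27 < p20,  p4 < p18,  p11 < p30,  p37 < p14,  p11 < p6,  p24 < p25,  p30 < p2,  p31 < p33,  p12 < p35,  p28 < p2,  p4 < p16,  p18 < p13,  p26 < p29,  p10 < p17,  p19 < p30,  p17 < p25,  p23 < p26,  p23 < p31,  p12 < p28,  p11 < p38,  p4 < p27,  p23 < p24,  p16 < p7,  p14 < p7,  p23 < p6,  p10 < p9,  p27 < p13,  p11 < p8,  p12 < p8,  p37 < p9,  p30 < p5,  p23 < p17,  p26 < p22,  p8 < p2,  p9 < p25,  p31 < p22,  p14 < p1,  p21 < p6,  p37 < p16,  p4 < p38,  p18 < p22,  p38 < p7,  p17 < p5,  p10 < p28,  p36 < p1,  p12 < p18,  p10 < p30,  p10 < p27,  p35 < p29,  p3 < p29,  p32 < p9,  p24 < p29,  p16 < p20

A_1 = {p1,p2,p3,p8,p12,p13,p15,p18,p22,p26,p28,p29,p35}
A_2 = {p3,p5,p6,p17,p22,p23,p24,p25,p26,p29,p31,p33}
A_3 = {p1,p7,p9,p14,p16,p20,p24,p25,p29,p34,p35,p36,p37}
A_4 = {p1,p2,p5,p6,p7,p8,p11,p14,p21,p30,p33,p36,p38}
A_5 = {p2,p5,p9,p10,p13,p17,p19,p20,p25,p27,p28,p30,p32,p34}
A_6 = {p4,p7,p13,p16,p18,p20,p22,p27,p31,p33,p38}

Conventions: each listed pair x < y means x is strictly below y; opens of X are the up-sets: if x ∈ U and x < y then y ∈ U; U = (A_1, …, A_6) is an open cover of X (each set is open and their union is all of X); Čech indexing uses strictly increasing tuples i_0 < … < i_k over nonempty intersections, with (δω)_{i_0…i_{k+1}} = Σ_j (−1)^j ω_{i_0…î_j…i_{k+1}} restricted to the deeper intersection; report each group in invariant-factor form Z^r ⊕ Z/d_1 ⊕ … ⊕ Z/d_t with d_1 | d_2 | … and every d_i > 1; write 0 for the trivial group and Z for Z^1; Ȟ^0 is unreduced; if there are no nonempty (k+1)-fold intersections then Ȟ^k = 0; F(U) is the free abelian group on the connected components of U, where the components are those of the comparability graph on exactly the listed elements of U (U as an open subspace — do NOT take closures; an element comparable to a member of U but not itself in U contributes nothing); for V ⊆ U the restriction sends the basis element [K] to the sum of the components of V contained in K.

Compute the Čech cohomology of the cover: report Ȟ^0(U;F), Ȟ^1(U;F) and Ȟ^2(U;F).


nerve of the cover:
  A12={p3,p22,p26,p29} A13={p1,p29,p35} A14={p1,p2,p8} A15={p2,p13,p28} A16={p13,p18,p22} A23={p24,p25,p29} A24={p5,p6,p33} A25={p5,p17,p25} A26={p22,p31,p33} A34={p1,p7,p14,p36} A35={p9,p20,p25,p34} A36={p7,p16,p20} A45={p2,p5,p30} A46={p7,p33,p38} A56={p13,p20,p27}
  A123={p29} A126={p22} A134={p1} A145={p2} A156={p13} A235={p25} A245={p5} A246={p33} A346={p7} A356={p20}
components per intersection:
  A1: {p1,p2,p3,p8,p12,p13,p15,p18,p22,p26,p28,p29,p35}
  A2: {p3,p5,p6,p17,p22,p23,p24,p25,p26,p29,p31,p33}
  A3: {p1,p7,p9,p14,p16,p20,p24,p25,p29,p34,p35,p36,p37}
  A4: {p1,p2,p5,p6,p7,p8,p11,p14,p21,p30,p33,p36,p38}
  A5: {p2,p5,p9,p10,p13,p17,p19,p20,p25,p27,p28,p30,p32,p34}
  A6: {p4,p7,p13,p16,p18,p20,p22,p27,p31,p33,p38}
  A12: {p3,p22,p26,p29}
  A13: {p1,p29,p35}
  A14: {p1,p2,p8}
  A15: {p2,p13,p28}
  A16: {p13,p18,p22}
  A23: {p24,p25,p29}
  A24: {p5,p6,p33}
  A25: {p5,p17,p25}
  A26: {p22,p31,p33}
  A34: {p1,p7,p14,p36}
  A35: {p9,p20,p25,p34}
  A36: {p7,p16,p20}
  A45: {p2,p5,p30}
  A46: {p7,p33,p38}
  A56: {p13,p20,p27}
  A123: {p29}
  A126: {p22}
  A134: {p1}
  A145: {p2}
  A156: {p13}
  A235: {p25}
  A245: {p5}
  A246: {p33}
  A346: {p7}
  A356: {p20}
C dims 6,15,10; δ0: rk 5, SNF 1^5; δ1: rk 10, SNF 1^9·2
Ȟ^0 = (6 − 5) − 0 = 1, so Ȟ^0 ≅ Z
Ȟ^1 = (15 − 10) − 5 = 0, so Ȟ^1 ≅ 0
Ȟ^2 = (10 − 0) − 10 = 0 plus torsion [2], so Ȟ^2 ≅ Z/2

Ȟ^0 = Z,  Ȟ^1 = 0,  Ȟ^2 = Z/2


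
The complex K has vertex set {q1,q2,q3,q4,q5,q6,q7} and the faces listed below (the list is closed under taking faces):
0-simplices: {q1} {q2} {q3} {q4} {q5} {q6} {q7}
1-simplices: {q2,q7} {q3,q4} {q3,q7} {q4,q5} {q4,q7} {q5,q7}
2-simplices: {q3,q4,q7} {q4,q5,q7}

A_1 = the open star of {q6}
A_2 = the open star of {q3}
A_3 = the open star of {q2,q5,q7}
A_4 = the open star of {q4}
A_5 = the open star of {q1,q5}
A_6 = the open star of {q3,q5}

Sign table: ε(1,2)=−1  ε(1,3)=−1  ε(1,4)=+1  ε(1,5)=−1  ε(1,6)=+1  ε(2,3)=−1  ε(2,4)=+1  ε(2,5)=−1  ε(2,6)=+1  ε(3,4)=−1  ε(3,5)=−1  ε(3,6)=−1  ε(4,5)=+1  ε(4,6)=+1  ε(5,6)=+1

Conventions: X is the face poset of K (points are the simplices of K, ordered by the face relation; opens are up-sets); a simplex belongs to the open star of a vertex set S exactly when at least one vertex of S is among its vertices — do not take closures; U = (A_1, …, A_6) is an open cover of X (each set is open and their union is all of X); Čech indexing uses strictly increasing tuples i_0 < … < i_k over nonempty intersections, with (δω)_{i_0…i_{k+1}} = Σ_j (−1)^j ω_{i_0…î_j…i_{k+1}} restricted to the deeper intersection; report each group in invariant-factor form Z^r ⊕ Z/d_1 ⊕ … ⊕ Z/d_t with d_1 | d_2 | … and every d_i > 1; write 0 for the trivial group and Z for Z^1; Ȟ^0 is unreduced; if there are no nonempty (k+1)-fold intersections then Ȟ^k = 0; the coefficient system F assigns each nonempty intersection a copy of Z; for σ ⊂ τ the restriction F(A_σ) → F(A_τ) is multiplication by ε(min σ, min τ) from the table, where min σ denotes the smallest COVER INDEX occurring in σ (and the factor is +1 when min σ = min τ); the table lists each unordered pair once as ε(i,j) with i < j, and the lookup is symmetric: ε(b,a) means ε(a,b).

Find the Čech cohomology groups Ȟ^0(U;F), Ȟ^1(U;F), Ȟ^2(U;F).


Ȟ^0 = Z^2, Ȟ^1 = 0, Ȟ^2 = 0

cover nerve:
  A1={{q6}} A2={{q3},{q3,q4},{q3,q7},{q3,q4,q7}} A3={{q2},{q5},{q7},{q2,q7},{q3,q7},{q4,q5},{q4,q7},{q5,q7},{q3,q4,q7},{q4,q5,q7}} A4={{q4},{q3,q4},{q4,q5},{q4,q7},{q3,q4,q7},{q4,q5,q7}} A5={{q1},{q5},{q4,q5},{q5,q7},{q4,q5,q7}} A6={{q3},{q5},{q3,q4},{q3,q7},{q4,q5},{q5,q7},{q3,q4,q7},{q4,q5,q7}}
  A23={{q3,q7},{q3,q4,q7}} A24={{q3,q4},{q3,q4,q7}} A26={{q3},{q3,q4},{q3,q7},{q3,q4,q7}} A34={{q4,q5},{q4,q7},{q3,q4,q7},{q4,q5,q7}} A35={{q5},{q4,q5},{q5,q7},{q4,q5,q7}} A36={{q5},{q3,q7},{q4,q5},{q5,q7},{q3,q4,q7},{q4,q5,q7}} A45={{q4,q5},{q4,q5,q7}} A46={{q3,q4},{q4,q5},{q3,q4,q7},{q4,q5,q7}} A56={{q5},{q4,q5},{q5,q7},{q4,q5,q7}}
  A234={{q3,q4,q7}} A236={{q3,q7},{q3,q4,q7}} A246={{q3,q4},{q3,q4,q7}} A345={{q4,q5},{q4,q5,q7}} A346={{q4,q5},{q3,q4,q7},{q4,q5,q7}} A356={{q5},{q4,q5},{q5,q7},{q4,q5,q7}} A456={{q4,q5},{q4,q5,q7}}
  A2346={{q3,q4,q7}} A3456={{q4,q5},{q4,q5,q7}}
C dims 6,9,7,2; δ0: rk 4, SNF 1^4; δ1: rk 5, SNF 1^5; δ2: rk 2, SNF 1^2
Ȟ^0: (6−4)−0=2 ⇒ Z^2
Ȟ^1: (9−5)−4=0 ⇒ 0
Ȟ^2: (7−2)−5=0 ⇒ 0


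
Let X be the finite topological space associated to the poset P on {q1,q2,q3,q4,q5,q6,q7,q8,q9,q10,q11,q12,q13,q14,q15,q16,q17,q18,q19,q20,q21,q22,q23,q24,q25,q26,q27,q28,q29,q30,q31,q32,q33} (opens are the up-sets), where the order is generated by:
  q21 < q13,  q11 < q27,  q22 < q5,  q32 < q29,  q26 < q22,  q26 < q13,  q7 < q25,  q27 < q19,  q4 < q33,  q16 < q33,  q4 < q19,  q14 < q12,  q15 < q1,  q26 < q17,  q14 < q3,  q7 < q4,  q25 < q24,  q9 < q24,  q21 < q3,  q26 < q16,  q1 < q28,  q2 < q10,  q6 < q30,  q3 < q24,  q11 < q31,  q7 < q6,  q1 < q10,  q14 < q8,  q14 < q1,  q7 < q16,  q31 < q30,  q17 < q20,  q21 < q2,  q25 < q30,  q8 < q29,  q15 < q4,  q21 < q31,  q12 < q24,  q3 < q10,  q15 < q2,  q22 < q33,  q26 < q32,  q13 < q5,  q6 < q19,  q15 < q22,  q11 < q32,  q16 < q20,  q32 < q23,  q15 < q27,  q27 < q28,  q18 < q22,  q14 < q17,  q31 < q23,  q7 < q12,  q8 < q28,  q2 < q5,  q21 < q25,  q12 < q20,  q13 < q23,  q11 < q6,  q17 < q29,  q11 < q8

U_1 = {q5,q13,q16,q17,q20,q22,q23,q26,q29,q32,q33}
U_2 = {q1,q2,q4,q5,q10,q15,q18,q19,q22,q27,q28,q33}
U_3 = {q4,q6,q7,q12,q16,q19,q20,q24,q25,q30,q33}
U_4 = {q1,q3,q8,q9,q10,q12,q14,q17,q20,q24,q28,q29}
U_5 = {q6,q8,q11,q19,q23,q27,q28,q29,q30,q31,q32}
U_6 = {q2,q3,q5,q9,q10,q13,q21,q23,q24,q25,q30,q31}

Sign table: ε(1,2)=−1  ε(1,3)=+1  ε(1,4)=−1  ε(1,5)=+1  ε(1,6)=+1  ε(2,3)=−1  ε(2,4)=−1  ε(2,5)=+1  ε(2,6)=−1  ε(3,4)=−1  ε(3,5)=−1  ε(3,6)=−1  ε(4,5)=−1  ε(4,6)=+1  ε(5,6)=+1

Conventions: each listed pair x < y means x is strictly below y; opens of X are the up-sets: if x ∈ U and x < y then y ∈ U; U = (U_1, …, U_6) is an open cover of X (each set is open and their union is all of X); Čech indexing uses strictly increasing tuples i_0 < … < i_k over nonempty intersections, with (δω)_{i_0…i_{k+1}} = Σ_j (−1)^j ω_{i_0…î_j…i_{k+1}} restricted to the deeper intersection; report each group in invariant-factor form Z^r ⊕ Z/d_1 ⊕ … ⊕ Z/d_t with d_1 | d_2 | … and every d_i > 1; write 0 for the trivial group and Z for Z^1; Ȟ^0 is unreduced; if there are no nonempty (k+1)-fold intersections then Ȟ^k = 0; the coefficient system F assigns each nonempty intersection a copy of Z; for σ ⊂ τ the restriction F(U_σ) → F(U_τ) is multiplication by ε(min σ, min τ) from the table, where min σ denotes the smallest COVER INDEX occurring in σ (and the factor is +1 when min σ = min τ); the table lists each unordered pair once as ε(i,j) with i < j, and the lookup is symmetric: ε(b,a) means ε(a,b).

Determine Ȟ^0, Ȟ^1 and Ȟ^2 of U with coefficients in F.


cover nerve:
  U12={q5,q22,q33} U13={q16,q20,q33} U14={q17,q20,q29} U15={q23,q29,q32} U16={q5,q13,q23} U23={q4,q19,q33} U24={q1,q10,q28} U25={q19,q27,q28} U26={q2,q5,q10} U34={q12,q20,q24} U35={q6,q19,q30} U36={q24,q25,q30} U45={q8,q28,q29} U46={q3,q9,q10,q24} U56={q23,q30,q31}
  U123={q33} U126={q5} U134={q20} U145={q29} U156={q23} U235={q19} U245={q28} U246={q10} U346={q24} U356={q30}
C dims 6,15,10; δ0: rk 6, SNF 1^5·2; δ1: rk 9, SNF 1^9
Ȟ^0: (6−6)−0=0 ⇒ 0
Ȟ^1: (15−9)−6=0 plus torsion [2] ⇒ Z/2
Ȟ^2: (10−0)−9=1 ⇒ Z

Ȟ^0(U;F) ≅ 0; Ȟ^1(U;F) ≅ Z/2; Ȟ^2(U;F) ≅ Z


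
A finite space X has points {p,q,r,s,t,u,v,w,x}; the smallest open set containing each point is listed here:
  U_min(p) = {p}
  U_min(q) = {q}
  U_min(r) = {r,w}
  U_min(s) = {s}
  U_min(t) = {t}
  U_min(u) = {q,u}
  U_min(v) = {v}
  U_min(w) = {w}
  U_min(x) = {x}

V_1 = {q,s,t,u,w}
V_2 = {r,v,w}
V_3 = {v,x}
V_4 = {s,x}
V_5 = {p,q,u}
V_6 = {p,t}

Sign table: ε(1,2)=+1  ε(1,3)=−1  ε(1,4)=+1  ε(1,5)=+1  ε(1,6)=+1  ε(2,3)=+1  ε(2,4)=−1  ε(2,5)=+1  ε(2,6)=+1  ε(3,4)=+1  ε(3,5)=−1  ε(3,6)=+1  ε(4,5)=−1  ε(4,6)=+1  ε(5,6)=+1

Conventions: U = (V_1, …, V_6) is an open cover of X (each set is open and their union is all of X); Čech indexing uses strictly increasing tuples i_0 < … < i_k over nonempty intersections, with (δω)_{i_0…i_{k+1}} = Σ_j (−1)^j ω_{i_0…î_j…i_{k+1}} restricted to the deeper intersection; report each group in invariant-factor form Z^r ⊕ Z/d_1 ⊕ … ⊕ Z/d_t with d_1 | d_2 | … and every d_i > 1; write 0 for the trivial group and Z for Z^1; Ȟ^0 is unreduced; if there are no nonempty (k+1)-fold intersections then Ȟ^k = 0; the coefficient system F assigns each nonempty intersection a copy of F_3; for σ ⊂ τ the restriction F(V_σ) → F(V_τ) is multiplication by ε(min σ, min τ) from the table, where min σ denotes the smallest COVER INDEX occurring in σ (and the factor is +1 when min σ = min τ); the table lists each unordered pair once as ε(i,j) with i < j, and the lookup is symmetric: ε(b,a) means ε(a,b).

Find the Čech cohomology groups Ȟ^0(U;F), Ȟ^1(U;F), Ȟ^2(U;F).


nonempty intersections:
  V12={w} V14={s} V15={q,u} V16={t} V23={v} V34={x} V56={p}
C dims 6,7; δ0: rk_F3 5
Ȟ^0: (6−5)−0=1 ⇒ Z/3
Ȟ^1: (7−0)−5=2 ⇒ Z/3 ⊕ Z/3
Ȟ^2: (0−0)−0=0 ⇒ 0

Ȟ^0 = Z/3, Ȟ^1 = Z/3 ⊕ Z/3 and Ȟ^2 = 0


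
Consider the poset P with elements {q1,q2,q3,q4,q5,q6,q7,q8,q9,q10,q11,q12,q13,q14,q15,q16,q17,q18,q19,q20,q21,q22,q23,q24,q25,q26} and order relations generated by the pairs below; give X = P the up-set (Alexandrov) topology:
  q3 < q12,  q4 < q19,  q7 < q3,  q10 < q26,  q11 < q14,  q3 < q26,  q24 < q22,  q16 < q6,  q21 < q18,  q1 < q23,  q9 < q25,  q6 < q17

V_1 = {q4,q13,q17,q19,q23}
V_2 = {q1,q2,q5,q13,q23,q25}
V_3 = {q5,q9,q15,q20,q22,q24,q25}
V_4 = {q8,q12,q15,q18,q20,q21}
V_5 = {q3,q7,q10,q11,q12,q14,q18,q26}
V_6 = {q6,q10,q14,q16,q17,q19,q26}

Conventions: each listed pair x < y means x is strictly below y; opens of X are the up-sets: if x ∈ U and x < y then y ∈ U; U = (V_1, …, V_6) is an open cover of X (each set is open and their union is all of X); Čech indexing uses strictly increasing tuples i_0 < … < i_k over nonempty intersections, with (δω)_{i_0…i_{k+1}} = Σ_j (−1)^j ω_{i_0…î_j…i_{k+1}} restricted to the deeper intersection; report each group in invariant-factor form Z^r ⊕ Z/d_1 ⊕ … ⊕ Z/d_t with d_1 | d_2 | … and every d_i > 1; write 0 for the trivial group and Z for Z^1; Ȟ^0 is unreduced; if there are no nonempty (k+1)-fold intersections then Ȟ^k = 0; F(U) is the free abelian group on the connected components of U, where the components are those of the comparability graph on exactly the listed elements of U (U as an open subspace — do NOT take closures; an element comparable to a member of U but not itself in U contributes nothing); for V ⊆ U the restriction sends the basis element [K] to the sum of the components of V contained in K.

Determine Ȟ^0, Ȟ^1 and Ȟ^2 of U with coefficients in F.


Ȟ^0 = Z^14,  Ȟ^1 = 0,  Ȟ^2 = 0

nonempty overlaps:
  V12={q13,q23} V16={q17,q19} V23={q5,q25} V34={q15,q20} V45={q12,q18} V56={q10,q14,q26}
components per intersection:
  V1: {q4,q19} {q13} {q17} {q23}
  V2: {q1,q23} {q2} {q5} {q13} {q25}
  V3: {q5} {q9,q25} {q15} {q20} {q22,q24}
  V4: {q8} {q12} {q15} {q18,q21} {q20}
  V5: {q3,q7,q10,q12,q26} {q11,q14} {q18}
  V6: {q6,q16,q17} {q10,q26} {q14} {q19}
  V12: {q13} {q23}
  V16: {q17} {q19}
  V23: {q5} {q25}
  V34: {q15} {q20}
  V45: {q12} {q18}
  V56: {q10,q26} {q14}
C dims 26,12; δ0: rk 12, SNF 1^12
degree 0: 26−12−0 = 14 → Ȟ^0 ≅ Z^14
degree 1: 12−0−12 = 0 → Ȟ^1 ≅ 0
degree 2: 0−0−0 = 0 → Ȟ^2 ≅ 0


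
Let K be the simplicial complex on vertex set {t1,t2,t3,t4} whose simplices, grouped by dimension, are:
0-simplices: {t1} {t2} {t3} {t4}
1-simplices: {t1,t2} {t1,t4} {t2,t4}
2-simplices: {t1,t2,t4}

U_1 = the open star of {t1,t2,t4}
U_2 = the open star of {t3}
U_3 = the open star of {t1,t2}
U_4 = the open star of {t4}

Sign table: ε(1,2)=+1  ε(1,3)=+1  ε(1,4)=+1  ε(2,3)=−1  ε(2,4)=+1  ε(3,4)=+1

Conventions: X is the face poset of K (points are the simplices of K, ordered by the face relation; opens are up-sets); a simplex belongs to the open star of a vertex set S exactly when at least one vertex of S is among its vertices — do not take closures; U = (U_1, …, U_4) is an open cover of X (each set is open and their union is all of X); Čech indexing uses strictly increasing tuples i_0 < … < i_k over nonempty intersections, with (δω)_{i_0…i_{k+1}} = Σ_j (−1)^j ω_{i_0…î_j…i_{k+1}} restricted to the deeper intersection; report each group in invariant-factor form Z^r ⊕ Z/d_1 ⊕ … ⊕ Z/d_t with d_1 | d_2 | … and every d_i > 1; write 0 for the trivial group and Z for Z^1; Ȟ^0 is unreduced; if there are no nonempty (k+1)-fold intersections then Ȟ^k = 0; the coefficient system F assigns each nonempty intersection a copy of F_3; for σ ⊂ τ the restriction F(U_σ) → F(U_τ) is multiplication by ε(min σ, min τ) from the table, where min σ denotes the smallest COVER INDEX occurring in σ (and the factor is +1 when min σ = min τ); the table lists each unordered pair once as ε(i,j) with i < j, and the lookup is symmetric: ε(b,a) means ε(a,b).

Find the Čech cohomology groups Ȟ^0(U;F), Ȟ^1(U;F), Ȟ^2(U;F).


nonempty overlaps:
  U1={{t1},{t2},{t4},{t1,t2},{t1,t4},{t2,t4},{t1,t2,t4}} U2={{t3}} U3={{t1},{t2},{t1,t2},{t1,t4},{t2,t4},{t1,t2,t4}} U4={{t4},{t1,t4},{t2,t4},{t1,t2,t4}}
  U13={{t1},{t2},{t1,t2},{t1,t4},{t2,t4},{t1,t2,t4}} U14={{t4},{t1,t4},{t2,t4},{t1,t2,t4}} U34={{t1,t4},{t2,t4},{t1,t2,t4}}
  U134={{t1,t4},{t2,t4},{t1,t2,t4}}
C dims 4,3,1; δ0: rk_F3 2; δ1: rk_F3 1
degree 0: 4−2−0 = 2 → Ȟ^0 ≅ Z/3 ⊕ Z/3
degree 1: 3−1−2 = 0 → Ȟ^1 ≅ 0
degree 2: 1−0−1 = 0 → Ȟ^2 ≅ 0

Ȟ^0 = Z/3 ⊕ Z/3, Ȟ^1 = 0, Ȟ^2 = 0


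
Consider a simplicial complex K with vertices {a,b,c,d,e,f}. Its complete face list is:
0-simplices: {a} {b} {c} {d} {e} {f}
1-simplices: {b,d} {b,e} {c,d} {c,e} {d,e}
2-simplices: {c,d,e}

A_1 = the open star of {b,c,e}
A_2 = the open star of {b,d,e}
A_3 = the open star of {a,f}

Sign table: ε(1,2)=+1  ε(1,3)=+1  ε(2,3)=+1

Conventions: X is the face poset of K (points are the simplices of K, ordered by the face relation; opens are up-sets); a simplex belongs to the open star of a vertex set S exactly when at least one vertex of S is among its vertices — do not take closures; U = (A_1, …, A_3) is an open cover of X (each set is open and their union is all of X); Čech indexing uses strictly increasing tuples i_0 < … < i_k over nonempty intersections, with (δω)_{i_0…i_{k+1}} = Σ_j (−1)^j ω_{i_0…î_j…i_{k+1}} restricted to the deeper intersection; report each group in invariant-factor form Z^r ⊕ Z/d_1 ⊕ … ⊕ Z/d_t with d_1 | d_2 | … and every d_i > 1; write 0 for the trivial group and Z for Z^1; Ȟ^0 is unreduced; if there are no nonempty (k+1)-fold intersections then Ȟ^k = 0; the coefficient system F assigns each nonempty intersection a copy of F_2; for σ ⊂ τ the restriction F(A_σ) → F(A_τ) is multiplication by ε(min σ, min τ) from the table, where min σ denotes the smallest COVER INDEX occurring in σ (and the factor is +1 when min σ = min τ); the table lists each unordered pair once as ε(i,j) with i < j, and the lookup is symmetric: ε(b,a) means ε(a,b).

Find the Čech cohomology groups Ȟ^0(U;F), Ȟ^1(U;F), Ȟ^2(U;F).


Ȟ^0 ≅ Z/2 ⊕ Z/2, Ȟ^1 ≅ 0 and Ȟ^2 ≅ 0

nonempty intersections:
  A1={{b},{c},{e},{b,d},{b,e},{c,d},{c,e},{d,e},{c,d,e}} A2={{b},{d},{e},{b,d},{b,e},{c,d},{c,e},{d,e},{c,d,e}} A3={{a},{f}}
  A12={{b},{e},{b,d},{b,e},{c,d},{c,e},{d,e},{c,d,e}}
C dims 3,1; δ0: rk_F2 1
Ȟ^0: (3−1)−0=2 ⇒ Z/2 ⊕ Z/2
Ȟ^1: (1−0)−1=0 ⇒ 0
Ȟ^2: (0−0)−0=0 ⇒ 0


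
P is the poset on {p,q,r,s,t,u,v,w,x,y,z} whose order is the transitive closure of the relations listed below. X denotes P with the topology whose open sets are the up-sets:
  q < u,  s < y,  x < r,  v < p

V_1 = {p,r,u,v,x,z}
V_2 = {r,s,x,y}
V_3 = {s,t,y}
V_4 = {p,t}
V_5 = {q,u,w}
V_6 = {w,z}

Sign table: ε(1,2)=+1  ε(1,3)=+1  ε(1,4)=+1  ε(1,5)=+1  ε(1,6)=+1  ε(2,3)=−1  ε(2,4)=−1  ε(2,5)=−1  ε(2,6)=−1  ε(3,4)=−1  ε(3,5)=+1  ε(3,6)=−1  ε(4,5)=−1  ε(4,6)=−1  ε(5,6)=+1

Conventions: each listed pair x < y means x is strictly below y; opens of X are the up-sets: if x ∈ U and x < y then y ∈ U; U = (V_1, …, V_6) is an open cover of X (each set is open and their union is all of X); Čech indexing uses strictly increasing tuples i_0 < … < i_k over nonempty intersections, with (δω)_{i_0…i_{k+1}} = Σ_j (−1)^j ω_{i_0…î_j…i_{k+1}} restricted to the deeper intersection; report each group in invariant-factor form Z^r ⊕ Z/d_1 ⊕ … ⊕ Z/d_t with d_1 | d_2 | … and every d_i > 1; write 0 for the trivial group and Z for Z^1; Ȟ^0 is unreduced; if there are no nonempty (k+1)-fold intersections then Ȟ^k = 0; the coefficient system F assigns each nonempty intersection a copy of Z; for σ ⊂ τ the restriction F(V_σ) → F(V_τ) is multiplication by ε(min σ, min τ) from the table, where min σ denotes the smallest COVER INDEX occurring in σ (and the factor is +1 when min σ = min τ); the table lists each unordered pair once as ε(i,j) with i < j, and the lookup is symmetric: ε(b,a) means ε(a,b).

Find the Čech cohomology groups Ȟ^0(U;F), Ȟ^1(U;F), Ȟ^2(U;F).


cover nerve:
  V12={r,x} V14={p} V15={u} V16={z} V23={s,y} V34={t} V56={w}
C dims 6,7; δ0: rk 5, SNF 1^5
Ȟ^0: (6−5)−0=1 ⇒ Z
Ȟ^1: (7−0)−5=2 ⇒ Z^2
Ȟ^2: (0−0)−0=0 ⇒ 0

Ȟ^0 ≅ Z, Ȟ^1 ≅ Z^2, Ȟ^2 ≅ 0


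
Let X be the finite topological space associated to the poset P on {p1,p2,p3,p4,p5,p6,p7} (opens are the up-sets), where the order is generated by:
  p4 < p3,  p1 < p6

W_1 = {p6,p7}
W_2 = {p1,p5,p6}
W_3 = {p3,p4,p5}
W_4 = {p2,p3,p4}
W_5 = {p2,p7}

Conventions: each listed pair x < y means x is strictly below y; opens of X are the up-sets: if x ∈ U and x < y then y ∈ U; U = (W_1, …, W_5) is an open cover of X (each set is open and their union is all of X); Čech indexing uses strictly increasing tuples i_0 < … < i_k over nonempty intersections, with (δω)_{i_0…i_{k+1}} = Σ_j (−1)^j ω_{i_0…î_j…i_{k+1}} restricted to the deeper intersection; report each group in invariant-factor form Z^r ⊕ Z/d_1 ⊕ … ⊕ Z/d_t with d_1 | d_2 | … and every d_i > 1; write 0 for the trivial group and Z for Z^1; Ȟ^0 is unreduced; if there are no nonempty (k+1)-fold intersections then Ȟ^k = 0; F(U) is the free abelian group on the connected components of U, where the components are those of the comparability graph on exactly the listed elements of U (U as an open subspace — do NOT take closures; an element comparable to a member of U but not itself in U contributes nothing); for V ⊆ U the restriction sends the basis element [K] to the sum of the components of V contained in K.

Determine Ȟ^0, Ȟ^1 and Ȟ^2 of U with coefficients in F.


intersection data:
  W12={p6} W15={p7} W23={p5} W34={p3,p4} W45={p2}
components per intersection:
  W1: {p6} {p7}
  W2: {p1,p6} {p5}
  W3: {p3,p4} {p5}
  W4: {p2} {p3,p4}
  W5: {p2} {p7}
  W12: {p6}
  W15: {p7}
  W23: {p5}
  W34: {p3,p4}
  W45: {p2}
C dims 10,5; δ0: rk 5, SNF 1^5
Ȟ^0 = (10 − 5) − 0 = 5, so Ȟ^0 ≅ Z^5
Ȟ^1 = (5 − 0) − 5 = 0, so Ȟ^1 ≅ 0
Ȟ^2 = (0 − 0) − 0 = 0, so Ȟ^2 ≅ 0

Ȟ^0 = Z^5,  Ȟ^1 = 0,  Ȟ^2 = 0


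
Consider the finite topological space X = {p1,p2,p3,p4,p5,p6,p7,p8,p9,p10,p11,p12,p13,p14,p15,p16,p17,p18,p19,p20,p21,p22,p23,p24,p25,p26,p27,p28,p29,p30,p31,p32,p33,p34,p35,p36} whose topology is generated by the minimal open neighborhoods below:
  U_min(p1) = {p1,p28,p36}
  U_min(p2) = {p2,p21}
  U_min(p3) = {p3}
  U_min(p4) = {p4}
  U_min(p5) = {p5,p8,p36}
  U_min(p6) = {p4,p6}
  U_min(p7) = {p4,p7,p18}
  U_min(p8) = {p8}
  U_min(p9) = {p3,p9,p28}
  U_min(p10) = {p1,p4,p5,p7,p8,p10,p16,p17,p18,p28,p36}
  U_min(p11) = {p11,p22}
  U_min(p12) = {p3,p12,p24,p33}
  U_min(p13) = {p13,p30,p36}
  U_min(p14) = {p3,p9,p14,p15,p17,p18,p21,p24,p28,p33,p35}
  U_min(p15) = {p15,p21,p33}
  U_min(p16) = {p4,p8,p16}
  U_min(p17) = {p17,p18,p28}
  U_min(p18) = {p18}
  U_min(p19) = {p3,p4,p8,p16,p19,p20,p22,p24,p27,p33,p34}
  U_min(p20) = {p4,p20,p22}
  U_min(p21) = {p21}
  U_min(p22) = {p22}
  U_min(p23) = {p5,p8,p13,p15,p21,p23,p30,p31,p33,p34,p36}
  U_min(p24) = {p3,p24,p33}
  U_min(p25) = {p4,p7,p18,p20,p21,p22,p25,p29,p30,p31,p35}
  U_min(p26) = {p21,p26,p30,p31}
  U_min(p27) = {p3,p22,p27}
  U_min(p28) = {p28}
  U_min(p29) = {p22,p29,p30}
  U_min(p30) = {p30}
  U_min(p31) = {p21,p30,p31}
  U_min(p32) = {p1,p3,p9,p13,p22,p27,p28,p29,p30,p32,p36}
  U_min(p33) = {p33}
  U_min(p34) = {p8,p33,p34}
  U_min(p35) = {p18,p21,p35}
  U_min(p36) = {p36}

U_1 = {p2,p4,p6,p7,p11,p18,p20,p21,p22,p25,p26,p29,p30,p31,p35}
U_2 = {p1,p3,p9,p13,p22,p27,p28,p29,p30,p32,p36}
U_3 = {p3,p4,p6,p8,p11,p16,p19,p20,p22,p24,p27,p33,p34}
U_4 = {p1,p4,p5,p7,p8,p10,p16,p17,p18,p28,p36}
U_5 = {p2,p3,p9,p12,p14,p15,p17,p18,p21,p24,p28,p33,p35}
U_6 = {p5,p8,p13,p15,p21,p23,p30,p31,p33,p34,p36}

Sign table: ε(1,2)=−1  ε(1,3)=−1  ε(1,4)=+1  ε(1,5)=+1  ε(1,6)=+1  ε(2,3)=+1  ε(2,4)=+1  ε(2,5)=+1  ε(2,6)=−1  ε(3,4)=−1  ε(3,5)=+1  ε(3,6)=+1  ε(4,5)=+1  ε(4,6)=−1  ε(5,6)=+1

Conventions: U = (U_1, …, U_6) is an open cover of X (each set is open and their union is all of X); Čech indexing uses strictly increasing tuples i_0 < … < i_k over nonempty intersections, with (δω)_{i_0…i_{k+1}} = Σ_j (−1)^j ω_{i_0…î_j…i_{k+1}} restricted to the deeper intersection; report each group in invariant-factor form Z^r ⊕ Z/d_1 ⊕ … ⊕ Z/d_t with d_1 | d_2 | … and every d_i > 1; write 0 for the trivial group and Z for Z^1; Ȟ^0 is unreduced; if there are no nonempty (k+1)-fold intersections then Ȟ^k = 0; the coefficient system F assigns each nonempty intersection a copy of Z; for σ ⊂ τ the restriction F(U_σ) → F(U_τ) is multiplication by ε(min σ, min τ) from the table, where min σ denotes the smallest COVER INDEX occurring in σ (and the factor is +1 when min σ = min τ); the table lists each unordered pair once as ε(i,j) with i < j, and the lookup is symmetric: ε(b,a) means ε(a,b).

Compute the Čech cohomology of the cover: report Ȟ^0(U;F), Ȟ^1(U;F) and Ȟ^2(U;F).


cover nerve:
  U12={p22,p29,p30} U13={p4,p6,p11,p20,p22} U14={p4,p7,p18} U15={p2,p18,p21,p35} U16={p21,p30,p31} U23={p3,p22,p27} U24={p1,p28,p36} U25={p3,p9,p28} U26={p13,p30,p36} U34={p4,p8,p16} U35={p3,p24,p33} U36={p8,p33,p34} U45={p17,p18,p28} U46={p5,p8,p36} U56={p15,p21,p33}
  U123={p22} U126={p30} U134={p4} U145={p18} U156={p21} U235={p3} U245={p28} U246={p36} U346={p8} U356={p33}
C dims 6,15,10; δ0: rk 6, SNF 1^5·2; δ1: rk 9, SNF 1^9
Ȟ^0: (6−6)−0=0 ⇒ 0
Ȟ^1: (15−9)−6=0 plus torsion [2] ⇒ Z/2
Ȟ^2: (10−0)−9=1 ⇒ Z

Ȟ^0 ≅ 0, Ȟ^1 ≅ Z/2, Ȟ^2 ≅ Z


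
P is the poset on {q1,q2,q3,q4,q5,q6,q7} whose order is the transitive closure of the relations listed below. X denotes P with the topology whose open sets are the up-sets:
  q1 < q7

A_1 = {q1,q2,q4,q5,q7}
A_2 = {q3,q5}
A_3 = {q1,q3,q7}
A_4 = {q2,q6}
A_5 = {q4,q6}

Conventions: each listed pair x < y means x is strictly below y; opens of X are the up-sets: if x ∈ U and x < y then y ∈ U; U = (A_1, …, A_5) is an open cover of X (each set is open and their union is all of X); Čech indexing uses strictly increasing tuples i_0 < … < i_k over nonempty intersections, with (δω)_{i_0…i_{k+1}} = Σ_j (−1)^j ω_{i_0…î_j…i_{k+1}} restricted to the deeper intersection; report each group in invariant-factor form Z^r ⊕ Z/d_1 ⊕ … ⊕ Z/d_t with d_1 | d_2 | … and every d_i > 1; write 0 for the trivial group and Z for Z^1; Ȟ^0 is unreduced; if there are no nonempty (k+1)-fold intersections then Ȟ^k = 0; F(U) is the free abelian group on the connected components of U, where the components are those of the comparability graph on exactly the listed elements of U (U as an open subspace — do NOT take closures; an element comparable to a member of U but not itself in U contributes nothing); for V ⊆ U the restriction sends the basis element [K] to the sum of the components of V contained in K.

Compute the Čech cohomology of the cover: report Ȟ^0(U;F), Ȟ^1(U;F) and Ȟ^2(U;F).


intersection data:
  A12={q5} A13={q1,q7} A14={q2} A15={q4} A23={q3} A45={q6}
components per intersection:
  A1: {q1,q7} {q2} {q4} {q5}
  A2: {q3} {q5}
  A3: {q1,q7} {q3}
  A4: {q2} {q6}
  A5: {q4} {q6}
  A12: {q5}
  A13: {q1,q7}
  A14: {q2}
  A15: {q4}
  A23: {q3}
  A45: {q6}
C dims 12,6; δ0: rk 6, SNF 1^6
Ȟ^0 = (12 − 6) − 0 = 6, so Ȟ^0 ≅ Z^6
Ȟ^1 = (6 − 0) − 6 = 0, so Ȟ^1 ≅ 0
Ȟ^2 = (0 − 0) − 0 = 0, so Ȟ^2 ≅ 0

Ȟ^0 = Z^6, Ȟ^1 = 0 and Ȟ^2 = 0


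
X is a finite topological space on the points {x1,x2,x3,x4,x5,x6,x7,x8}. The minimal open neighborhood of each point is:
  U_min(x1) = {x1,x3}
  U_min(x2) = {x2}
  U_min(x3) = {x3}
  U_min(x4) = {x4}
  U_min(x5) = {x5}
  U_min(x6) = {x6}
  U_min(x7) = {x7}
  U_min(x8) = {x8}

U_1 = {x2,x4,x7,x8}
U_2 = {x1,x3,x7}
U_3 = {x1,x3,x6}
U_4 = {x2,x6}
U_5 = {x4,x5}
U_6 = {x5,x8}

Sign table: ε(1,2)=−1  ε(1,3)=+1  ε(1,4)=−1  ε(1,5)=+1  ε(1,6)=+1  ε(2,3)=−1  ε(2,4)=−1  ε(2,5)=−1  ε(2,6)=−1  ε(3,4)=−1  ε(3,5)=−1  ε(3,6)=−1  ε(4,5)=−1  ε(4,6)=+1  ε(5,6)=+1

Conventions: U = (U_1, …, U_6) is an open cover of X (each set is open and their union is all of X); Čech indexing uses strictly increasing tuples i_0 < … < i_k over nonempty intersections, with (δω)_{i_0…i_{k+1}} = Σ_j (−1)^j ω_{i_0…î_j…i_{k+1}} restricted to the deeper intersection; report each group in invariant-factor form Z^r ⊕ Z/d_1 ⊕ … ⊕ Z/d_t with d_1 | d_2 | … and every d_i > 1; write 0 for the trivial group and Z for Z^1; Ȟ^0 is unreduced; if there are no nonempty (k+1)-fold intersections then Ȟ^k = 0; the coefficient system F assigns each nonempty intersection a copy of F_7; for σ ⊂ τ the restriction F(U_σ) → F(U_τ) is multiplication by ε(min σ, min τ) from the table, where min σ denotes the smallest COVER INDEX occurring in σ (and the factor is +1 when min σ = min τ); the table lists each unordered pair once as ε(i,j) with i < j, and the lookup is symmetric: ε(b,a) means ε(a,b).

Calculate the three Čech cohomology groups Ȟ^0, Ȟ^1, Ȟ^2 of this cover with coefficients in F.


Ȟ^0 = Z/7,  Ȟ^1 = Z/7 ⊕ Z/7,  Ȟ^2 = 0

nerve of the cover:
  U12={x7} U14={x2} U15={x4} U16={x8} U23={x1,x3} U34={x6} U56={x5}
C dims 6,7; δ0: rk_F7 5
Ȟ^0 = (6 − 5) − 0 = 1, so Ȟ^0 ≅ Z/7
Ȟ^1 = (7 − 0) − 5 = 2, so Ȟ^1 ≅ Z/7 ⊕ Z/7
Ȟ^2 = (0 − 0) − 0 = 0, so Ȟ^2 ≅ 0


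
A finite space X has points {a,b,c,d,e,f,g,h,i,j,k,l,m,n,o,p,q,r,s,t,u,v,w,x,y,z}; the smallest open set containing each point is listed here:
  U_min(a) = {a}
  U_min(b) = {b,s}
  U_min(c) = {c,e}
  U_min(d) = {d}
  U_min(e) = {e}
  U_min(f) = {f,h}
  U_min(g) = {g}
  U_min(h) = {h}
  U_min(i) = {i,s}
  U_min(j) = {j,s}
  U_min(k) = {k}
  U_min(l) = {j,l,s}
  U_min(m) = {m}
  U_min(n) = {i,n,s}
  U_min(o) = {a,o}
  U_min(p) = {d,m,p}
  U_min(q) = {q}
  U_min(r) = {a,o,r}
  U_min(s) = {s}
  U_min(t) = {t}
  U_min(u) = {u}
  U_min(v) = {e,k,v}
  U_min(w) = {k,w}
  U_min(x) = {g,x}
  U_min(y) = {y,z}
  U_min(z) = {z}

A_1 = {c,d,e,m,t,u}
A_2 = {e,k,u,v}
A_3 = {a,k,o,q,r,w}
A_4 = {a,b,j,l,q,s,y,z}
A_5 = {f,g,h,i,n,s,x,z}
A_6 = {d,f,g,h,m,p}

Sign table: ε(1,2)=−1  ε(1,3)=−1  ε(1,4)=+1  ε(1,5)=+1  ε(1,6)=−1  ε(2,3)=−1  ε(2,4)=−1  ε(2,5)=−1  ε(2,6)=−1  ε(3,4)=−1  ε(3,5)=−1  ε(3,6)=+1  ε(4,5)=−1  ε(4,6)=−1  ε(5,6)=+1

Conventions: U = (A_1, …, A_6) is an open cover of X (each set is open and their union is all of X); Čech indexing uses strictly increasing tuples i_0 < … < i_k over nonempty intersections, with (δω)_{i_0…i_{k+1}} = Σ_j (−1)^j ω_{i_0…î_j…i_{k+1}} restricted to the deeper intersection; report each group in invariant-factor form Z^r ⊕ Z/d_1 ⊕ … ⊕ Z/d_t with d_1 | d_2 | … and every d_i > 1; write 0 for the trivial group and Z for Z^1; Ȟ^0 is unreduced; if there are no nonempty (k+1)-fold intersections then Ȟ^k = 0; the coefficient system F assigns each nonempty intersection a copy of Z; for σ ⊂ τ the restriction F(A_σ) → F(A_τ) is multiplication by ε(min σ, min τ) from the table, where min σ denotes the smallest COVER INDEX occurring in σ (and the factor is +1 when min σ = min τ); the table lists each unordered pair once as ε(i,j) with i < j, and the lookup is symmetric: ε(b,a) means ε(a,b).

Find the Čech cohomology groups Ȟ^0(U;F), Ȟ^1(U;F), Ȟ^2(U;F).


Ȟ^0(U;F) ≅ 0; Ȟ^1(U;F) ≅ Z/2; Ȟ^2(U;F) ≅ 0

intersection data:
  A12={e,u} A16={d,m} A23={k} A34={a,q} A45={s,z} A56={f,g,h}
C dims 6,6; δ0: rk 6, SNF 1^5·2
Ȟ^0 = (6 − 6) − 0 = 0, so Ȟ^0 ≅ 0
Ȟ^1 = (6 − 0) − 6 = 0 plus torsion [2], so Ȟ^1 ≅ Z/2
Ȟ^2 = (0 − 0) − 0 = 0, so Ȟ^2 ≅ 0


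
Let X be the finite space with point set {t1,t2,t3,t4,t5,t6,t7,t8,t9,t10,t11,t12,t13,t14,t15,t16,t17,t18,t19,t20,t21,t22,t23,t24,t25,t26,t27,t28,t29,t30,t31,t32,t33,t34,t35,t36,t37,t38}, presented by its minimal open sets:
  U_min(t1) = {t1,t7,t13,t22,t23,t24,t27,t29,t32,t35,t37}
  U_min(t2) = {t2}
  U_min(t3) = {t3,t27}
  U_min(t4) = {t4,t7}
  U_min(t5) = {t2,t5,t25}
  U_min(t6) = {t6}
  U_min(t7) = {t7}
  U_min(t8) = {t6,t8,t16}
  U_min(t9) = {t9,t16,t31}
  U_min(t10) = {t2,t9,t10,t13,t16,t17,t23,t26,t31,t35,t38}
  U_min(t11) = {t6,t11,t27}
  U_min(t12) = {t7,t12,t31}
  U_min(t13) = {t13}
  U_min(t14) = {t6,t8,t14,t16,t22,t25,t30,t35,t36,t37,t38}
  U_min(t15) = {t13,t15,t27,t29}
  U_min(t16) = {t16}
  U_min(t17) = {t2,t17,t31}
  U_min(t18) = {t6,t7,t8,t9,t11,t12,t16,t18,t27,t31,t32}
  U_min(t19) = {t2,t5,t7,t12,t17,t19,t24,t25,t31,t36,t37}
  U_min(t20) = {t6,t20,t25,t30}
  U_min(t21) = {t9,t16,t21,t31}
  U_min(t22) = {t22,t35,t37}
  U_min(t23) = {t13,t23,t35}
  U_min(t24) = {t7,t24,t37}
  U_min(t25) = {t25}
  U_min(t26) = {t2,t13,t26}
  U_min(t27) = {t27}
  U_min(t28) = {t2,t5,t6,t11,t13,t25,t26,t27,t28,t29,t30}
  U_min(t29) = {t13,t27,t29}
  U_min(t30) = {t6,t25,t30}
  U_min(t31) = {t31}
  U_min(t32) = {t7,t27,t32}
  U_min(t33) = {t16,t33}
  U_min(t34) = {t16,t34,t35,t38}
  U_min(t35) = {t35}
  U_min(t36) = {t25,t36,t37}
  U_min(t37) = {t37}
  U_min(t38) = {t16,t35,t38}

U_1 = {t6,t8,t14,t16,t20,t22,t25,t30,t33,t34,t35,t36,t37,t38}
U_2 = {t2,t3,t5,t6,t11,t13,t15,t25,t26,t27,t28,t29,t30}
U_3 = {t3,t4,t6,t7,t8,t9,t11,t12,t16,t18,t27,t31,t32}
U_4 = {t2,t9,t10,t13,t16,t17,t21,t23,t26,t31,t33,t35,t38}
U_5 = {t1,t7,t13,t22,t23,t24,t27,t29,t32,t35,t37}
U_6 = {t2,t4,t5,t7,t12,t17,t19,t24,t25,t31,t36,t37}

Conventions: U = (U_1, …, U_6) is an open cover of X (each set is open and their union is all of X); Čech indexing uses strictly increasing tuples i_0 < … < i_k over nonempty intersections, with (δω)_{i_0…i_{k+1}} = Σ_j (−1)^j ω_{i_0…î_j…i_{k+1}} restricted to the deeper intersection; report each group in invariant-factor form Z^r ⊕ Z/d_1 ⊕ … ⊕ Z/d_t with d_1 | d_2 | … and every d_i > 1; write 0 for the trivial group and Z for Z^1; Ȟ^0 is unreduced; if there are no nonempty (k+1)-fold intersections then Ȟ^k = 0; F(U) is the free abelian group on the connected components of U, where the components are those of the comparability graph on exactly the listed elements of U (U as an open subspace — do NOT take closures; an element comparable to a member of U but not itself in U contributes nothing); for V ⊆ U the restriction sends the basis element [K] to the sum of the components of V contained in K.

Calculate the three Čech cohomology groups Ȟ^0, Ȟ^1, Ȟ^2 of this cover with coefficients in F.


intersection data:
  U12={t6,t25,t30} U13={t6,t8,t16} U14={t16,t33,t35,t38} U15={t22,t35,t37} U16={t25,t36,t37} U23={t3,t6,t11,t27} U24={t2,t13,t26} U25={t13,t27,t29} U26={t2,t5,t25} U34={t9,t16,t31} U35={t7,t27,t32} U36={t4,t7,t12,t31} U45={t13,t23,t35} U46={t2,t17,t31} U56={t7,t24,t37}
  U123={t6} U126={t25} U134={t16} U145={t35} U156={t37} U235={t27} U245={t13} U246={t2} U346={t31} U356={t7}
components per intersection:
  U1: {t6,t8,t14,t16,t20,t22,t25,t30,t33,t34,t35,t36,t37,t38}
  U2: {t2,t3,t5,t6,t11,t13,t15,t25,t26,t27,t28,t29,t30}
  U3: {t3,t4,t6,t7,t8,t9,t11,t12,t16,t18,t27,t31,t32}
  U4: {t2,t9,t10,t13,t16,t17,t21,t23,t26,t31,t33,t35,t38}
  U5: {t1,t7,t13,t22,t23,t24,t27,t29,t32,t35,t37}
  U6: {t2,t4,t5,t7,t12,t17,t19,t24,t25,t31,t36,t37}
  U12: {t6,t25,t30}
  U13: {t6,t8,t16}
  U14: {t16,t33,t35,t38}
  U15: {t22,t35,t37}
  U16: {t25,t36,t37}
  U23: {t3,t6,t11,t27}
  U24: {t2,t13,t26}
  U25: {t13,t27,t29}
  U26: {t2,t5,t25}
  U34: {t9,t16,t31}
  U35: {t7,t27,t32}
  U36: {t4,t7,t12,t31}
  U45: {t13,t23,t35}
  U46: {t2,t17,t31}
  U56: {t7,t24,t37}
  U123: {t6}
  U126: {t25}
  U134: {t16}
  U145: {t35}
  U156: {t37}
  U235: {t27}
  U245: {t13}
  U246: {t2}
  U346: {t31}
  U356: {t7}
C dims 6,15,10; δ0: rk 5, SNF 1^5; δ1: rk 10, SNF 1^9·2
Ȟ^0 = (6 − 5) − 0 = 1, so Ȟ^0 ≅ Z
Ȟ^1 = (15 − 10) − 5 = 0, so Ȟ^1 ≅ 0
Ȟ^2 = (10 − 0) − 10 = 0 plus torsion [2], so Ȟ^2 ≅ Z/2

Ȟ^0 = Z, Ȟ^1 = 0 and Ȟ^2 = Z/2
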